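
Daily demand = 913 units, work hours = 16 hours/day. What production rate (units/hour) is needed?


Formula: Production Rate = Daily Demand / Available Hours
Rate = 913 units/day / 16 hours/day
Rate = 57.1 units/hour

57.1 units/hour


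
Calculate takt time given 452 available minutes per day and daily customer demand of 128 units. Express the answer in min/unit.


Formula: Takt Time = Available Production Time / Customer Demand
Takt = 452 min/day / 128 units/day
Takt = 3.53 min/unit

3.53 min/unit


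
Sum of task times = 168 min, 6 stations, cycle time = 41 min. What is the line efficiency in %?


Formula: Efficiency = Sum of Task Times / (N_stations * CT) * 100
Total station capacity = 6 stations * 41 min = 246 min
Efficiency = 168 / 246 * 100 = 68.3%

68.3%


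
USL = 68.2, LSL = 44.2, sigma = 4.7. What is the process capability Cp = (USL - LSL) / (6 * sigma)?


Cp = (68.2 - 44.2) / (6 * 4.7)

0.85


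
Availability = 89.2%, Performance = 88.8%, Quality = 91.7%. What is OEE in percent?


Formula: OEE = Availability * Performance * Quality / 10000
A * P = 89.2% * 88.8% / 100 = 79.21%
OEE = 79.21% * 91.7% / 100 = 72.6%

72.6%


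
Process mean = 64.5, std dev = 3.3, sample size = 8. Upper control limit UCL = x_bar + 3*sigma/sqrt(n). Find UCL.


UCL = 64.5 + 3 * 3.3 / sqrt(8)

68.0


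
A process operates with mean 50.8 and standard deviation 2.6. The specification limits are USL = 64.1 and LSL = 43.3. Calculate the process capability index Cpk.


Cpu = (64.1 - 50.8) / (3 * 2.6) = 1.71
Cpl = (50.8 - 43.3) / (3 * 2.6) = 0.96
Cpk = min(1.71, 0.96) = 0.96

0.96


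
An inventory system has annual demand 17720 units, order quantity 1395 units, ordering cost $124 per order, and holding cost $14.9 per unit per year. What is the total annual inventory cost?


TC = 17720/1395 * 124 + 1395/2 * 14.9

$11967.86


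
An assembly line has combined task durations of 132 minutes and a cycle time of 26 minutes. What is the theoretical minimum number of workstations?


Formula: N_min = ceil(Sum of Task Times / Cycle Time)
N_min = ceil(132 min / 26 min) = ceil(5.0769)
N_min = 6 stations

6


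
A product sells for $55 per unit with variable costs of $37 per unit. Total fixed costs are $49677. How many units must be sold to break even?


Formula: BEQ = Fixed Costs / (Price - Variable Cost)
Contribution margin = $55 - $37 = $18/unit
BEQ = ceil($49677 / $18/unit) = ceil(2759.83) = 2760 units

2760 units


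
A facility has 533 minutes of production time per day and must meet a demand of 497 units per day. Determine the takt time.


Formula: Takt Time = Available Production Time / Customer Demand
Takt = 533 min/day / 497 units/day
Takt = 1.07 min/unit

1.07 min/unit


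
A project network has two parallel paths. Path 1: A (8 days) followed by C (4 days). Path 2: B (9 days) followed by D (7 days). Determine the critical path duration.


Path 1 = 8 + 4 = 12 days
Path 2 = 9 + 7 = 16 days
Duration = max(12, 16) = 16 days

16 days


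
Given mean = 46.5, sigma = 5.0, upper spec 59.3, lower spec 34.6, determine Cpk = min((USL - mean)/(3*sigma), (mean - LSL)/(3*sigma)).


Cpu = (59.3 - 46.5) / (3 * 5.0) = 0.85
Cpl = (46.5 - 34.6) / (3 * 5.0) = 0.79
Cpk = min(0.85, 0.79) = 0.79

0.79


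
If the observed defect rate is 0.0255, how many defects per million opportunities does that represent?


DPMO = defect_rate * 1000000 = 0.0255 * 1000000

25500


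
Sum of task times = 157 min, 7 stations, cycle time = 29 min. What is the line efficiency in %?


Formula: Efficiency = Sum of Task Times / (N_stations * CT) * 100
Total station capacity = 7 stations * 29 min = 203 min
Efficiency = 157 / 203 * 100 = 77.3%

77.3%


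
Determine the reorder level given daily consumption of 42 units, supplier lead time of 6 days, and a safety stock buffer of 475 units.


Formula: ROP = (Daily Demand * Lead Time) + Safety Stock
Demand during lead time = 42 * 6 = 252 units
ROP = 252 + 475 = 727 units

727 units


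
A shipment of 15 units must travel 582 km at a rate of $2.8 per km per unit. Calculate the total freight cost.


TC = dist * cost * units = 582 * 2.8 * 15 = $24444.00

$24444.00


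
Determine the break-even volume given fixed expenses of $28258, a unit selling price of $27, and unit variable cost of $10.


Formula: BEQ = Fixed Costs / (Price - Variable Cost)
Contribution margin = $27 - $10 = $17/unit
BEQ = ceil($28258 / $17/unit) = ceil(1662.24) = 1663 units

1663 units


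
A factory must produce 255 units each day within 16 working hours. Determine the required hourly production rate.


Formula: Production Rate = Daily Demand / Available Hours
Rate = 255 units/day / 16 hours/day
Rate = 15.9 units/hour

15.9 units/hour


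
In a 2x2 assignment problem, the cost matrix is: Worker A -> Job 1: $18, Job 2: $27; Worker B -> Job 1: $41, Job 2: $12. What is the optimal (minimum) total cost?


Option 1: A->1 + B->2 = $18 + $12 = $30
Option 2: A->2 + B->1 = $27 + $41 = $68
Min cost = min($30, $68) = $30

$30


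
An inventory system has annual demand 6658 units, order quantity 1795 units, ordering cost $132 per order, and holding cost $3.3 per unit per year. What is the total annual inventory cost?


TC = 6658/1795 * 132 + 1795/2 * 3.3

$3451.36


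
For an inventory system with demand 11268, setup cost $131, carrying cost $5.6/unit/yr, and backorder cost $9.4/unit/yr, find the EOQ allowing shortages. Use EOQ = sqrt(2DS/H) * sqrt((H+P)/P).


Formula: EOQ* = sqrt(2DS/H) * sqrt((H+P)/P)
Base EOQ = sqrt(2*11268*131/5.6) = 726.07 units
Correction = sqrt((5.6+9.4)/9.4) = 1.26323
EOQ* = 726.07 * 1.26323 = 917.2 units

917.2 units


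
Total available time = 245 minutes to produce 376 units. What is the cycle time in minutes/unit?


Formula: CT = Available Time / Number of Units
CT = 245 min / 376 units
CT = 0.65 min/unit

0.65 min/unit


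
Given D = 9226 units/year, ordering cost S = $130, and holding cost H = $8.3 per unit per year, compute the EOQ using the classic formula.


Formula: EOQ = sqrt(2 * D * S / H)
Numerator: 2 * 9226 * 130 = 2398760
2DS/H = 2398760 / 8.3 = 289007.2
EOQ = sqrt(289007.2) = 537.6 units

537.6 units


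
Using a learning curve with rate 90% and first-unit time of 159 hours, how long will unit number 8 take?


Formula: T_n = T_1 * (learning_rate)^(log2(n)) where learning_rate = rate/100
Doublings = log2(8) = 3
T_n = 159 * 0.9^3
T_n = 159 * 0.729 = 115.9 hours

115.9 hours


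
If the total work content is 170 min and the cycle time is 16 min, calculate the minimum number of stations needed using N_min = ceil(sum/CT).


Formula: N_min = ceil(Sum of Task Times / Cycle Time)
N_min = ceil(170 min / 16 min) = ceil(10.625)
N_min = 11 stations

11


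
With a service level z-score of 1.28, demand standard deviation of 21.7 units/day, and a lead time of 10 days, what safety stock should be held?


Formula: SS = z * sigma_d * sqrt(LT)
sqrt(LT) = sqrt(10) = 3.1623
SS = 1.28 * 21.7 * 3.1623
SS = 87.8 units

87.8 units


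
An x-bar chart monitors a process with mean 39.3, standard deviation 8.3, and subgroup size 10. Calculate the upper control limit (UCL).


UCL = 39.3 + 3 * 8.3 / sqrt(10)

47.17


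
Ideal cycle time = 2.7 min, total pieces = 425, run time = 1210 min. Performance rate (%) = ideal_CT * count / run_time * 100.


Formula: Performance = (Ideal CT * Total Count) / Run Time * 100
Ideal output time = 2.7 * 425 = 1147.5 min
Performance = 1147.5 / 1210 * 100 = 94.8%

94.8%


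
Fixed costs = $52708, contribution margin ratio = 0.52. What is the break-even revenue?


Formula: BER = Fixed Costs / Contribution Margin Ratio
BER = $52708 / 0.52
BER = $101361.54 (to the nearest cent)

$101361.54


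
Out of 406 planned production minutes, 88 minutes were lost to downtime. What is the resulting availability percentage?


Formula: Availability = (Planned Time - Downtime) / Planned Time * 100
Uptime = 406 - 88 = 318 min
Availability = 318 / 406 * 100 = 78.3%

78.3%


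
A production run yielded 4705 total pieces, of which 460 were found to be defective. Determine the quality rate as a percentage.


Formula: Quality Rate = Good Pieces / Total Pieces * 100
Good pieces = 4705 - 460 = 4245
QR = 4245 / 4705 * 100 = 90.2%

90.2%


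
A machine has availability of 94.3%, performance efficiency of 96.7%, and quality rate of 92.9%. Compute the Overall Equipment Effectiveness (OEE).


Formula: OEE = Availability * Performance * Quality / 10000
A * P = 94.3% * 96.7% / 100 = 91.19%
OEE = 91.19% * 92.9% / 100 = 84.7%

84.7%


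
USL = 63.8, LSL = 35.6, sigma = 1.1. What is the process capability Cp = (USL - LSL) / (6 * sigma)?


Cp = (63.8 - 35.6) / (6 * 1.1)

4.27


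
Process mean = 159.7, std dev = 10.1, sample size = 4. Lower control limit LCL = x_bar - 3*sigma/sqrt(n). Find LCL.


LCL = 159.7 - 3 * 10.1 / sqrt(4)

144.55


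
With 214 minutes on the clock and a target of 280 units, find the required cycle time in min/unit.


Formula: CT = Available Time / Number of Units
CT = 214 min / 280 units
CT = 0.76 min/unit

0.76 min/unit


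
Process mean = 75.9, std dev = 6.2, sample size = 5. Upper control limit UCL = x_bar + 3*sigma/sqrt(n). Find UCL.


UCL = 75.9 + 3 * 6.2 / sqrt(5)

84.22


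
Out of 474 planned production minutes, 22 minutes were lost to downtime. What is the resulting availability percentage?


Formula: Availability = (Planned Time - Downtime) / Planned Time * 100
Uptime = 474 - 22 = 452 min
Availability = 452 / 474 * 100 = 95.4%

95.4%


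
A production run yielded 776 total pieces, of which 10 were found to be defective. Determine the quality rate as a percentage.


Formula: Quality Rate = Good Pieces / Total Pieces * 100
Good pieces = 776 - 10 = 766
QR = 766 / 776 * 100 = 98.7%

98.7%


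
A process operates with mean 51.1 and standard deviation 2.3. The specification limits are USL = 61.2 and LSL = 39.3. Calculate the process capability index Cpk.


Cpu = (61.2 - 51.1) / (3 * 2.3) = 1.46
Cpl = (51.1 - 39.3) / (3 * 2.3) = 1.71
Cpk = min(1.46, 1.71) = 1.46

1.46


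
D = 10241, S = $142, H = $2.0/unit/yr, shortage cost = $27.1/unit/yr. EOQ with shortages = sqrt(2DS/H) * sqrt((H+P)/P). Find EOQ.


Formula: EOQ* = sqrt(2DS/H) * sqrt((H+P)/P)
Base EOQ = sqrt(2*10241*142/2.0) = 1205.91 units
Correction = sqrt((2.0+27.1)/27.1) = 1.03624
EOQ* = 1205.91 * 1.03624 = 1249.6 units

1249.6 units


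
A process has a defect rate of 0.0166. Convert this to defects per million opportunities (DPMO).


DPMO = defect_rate * 1000000 = 0.0166 * 1000000

16600


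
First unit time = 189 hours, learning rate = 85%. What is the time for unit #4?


Formula: T_n = T_1 * (learning_rate)^(log2(n)) where learning_rate = rate/100
Doublings = log2(4) = 2
T_n = 189 * 0.85^2
T_n = 189 * 0.7225 = 136.6 hours

136.6 hours


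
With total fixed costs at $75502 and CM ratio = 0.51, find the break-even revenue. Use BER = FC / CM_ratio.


Formula: BER = Fixed Costs / Contribution Margin Ratio
BER = $75502 / 0.51
BER = $148043.14 (to the nearest cent)

$148043.14


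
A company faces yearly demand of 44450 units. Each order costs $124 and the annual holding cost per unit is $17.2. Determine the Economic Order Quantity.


Formula: EOQ = sqrt(2 * D * S / H)
Numerator: 2 * 44450 * 124 = 11023600
2DS/H = 11023600 / 17.2 = 640907.0
EOQ = sqrt(640907.0) = 800.6 units

800.6 units


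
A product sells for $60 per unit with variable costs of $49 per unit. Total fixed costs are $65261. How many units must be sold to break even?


Formula: BEQ = Fixed Costs / (Price - Variable Cost)
Contribution margin = $60 - $49 = $11/unit
BEQ = ceil($65261 / $11/unit) = ceil(5932.82) = 5933 units

5933 units


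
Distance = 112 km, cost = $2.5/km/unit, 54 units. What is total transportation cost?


TC = dist * cost * units = 112 * 2.5 * 54 = $15120.00

$15120.00


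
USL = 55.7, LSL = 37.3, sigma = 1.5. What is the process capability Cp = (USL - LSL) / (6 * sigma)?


Cp = (55.7 - 37.3) / (6 * 1.5)

2.04


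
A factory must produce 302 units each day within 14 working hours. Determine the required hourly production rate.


Formula: Production Rate = Daily Demand / Available Hours
Rate = 302 units/day / 14 hours/day
Rate = 21.6 units/hour

21.6 units/hour


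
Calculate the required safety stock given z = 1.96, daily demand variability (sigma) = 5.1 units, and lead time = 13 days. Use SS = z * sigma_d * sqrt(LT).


Formula: SS = z * sigma_d * sqrt(LT)
sqrt(LT) = sqrt(13) = 3.6056
SS = 1.96 * 5.1 * 3.6056
SS = 36.0 units

36.0 units


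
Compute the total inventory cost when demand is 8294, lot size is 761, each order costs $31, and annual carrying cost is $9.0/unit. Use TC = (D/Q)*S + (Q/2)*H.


TC = 8294/761 * 31 + 761/2 * 9.0

$3762.36


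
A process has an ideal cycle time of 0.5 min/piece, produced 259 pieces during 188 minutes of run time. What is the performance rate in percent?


Formula: Performance = (Ideal CT * Total Count) / Run Time * 100
Ideal output time = 0.5 * 259 = 129.5 min
Performance = 129.5 / 188 * 100 = 68.9%

68.9%


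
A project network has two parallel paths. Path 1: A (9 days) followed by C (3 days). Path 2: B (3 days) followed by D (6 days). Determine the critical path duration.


Path 1 = 9 + 3 = 12 days
Path 2 = 3 + 6 = 9 days
Duration = max(12, 9) = 12 days

12 days


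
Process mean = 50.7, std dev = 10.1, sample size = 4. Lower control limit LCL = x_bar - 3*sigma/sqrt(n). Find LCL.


LCL = 50.7 - 3 * 10.1 / sqrt(4)

35.55


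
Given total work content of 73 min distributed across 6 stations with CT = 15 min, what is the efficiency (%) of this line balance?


Formula: Efficiency = Sum of Task Times / (N_stations * CT) * 100
Total station capacity = 6 stations * 15 min = 90 min
Efficiency = 73 / 90 * 100 = 81.1%

81.1%


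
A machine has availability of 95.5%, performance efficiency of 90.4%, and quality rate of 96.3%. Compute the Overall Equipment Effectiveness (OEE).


Formula: OEE = Availability * Performance * Quality / 10000
A * P = 95.5% * 90.4% / 100 = 86.33%
OEE = 86.33% * 96.3% / 100 = 83.1%

83.1%


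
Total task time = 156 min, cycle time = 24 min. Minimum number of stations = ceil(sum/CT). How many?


Formula: N_min = ceil(Sum of Task Times / Cycle Time)
N_min = ceil(156 min / 24 min) = ceil(6.5)
N_min = 7 stations

7


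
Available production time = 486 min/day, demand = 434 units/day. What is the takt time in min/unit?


Formula: Takt Time = Available Production Time / Customer Demand
Takt = 486 min/day / 434 units/day
Takt = 1.12 min/unit

1.12 min/unit


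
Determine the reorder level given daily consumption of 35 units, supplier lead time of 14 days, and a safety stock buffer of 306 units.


Formula: ROP = (Daily Demand * Lead Time) + Safety Stock
Demand during lead time = 35 * 14 = 490 units
ROP = 490 + 306 = 796 units

796 units


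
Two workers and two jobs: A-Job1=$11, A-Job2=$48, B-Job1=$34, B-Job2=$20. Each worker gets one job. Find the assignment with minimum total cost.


Option 1: A->1 + B->2 = $11 + $20 = $31
Option 2: A->2 + B->1 = $48 + $34 = $82
Min cost = min($31, $82) = $31

$31


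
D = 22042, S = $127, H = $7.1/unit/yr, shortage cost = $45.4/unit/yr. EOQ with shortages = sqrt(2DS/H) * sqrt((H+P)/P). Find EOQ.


Formula: EOQ* = sqrt(2DS/H) * sqrt((H+P)/P)
Base EOQ = sqrt(2*22042*127/7.1) = 888.0 units
Correction = sqrt((7.1+45.4)/45.4) = 1.07535
EOQ* = 888.0 * 1.07535 = 954.9 units

954.9 units


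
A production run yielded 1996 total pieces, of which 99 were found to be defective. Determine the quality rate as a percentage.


Formula: Quality Rate = Good Pieces / Total Pieces * 100
Good pieces = 1996 - 99 = 1897
QR = 1897 / 1996 * 100 = 95.0%

95.0%


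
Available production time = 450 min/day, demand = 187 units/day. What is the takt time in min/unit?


Formula: Takt Time = Available Production Time / Customer Demand
Takt = 450 min/day / 187 units/day
Takt = 2.41 min/unit

2.41 min/unit


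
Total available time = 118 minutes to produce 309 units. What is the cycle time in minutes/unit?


Formula: CT = Available Time / Number of Units
CT = 118 min / 309 units
CT = 0.38 min/unit

0.38 min/unit


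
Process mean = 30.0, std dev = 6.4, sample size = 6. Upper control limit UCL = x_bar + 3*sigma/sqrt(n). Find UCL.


UCL = 30.0 + 3 * 6.4 / sqrt(6)

37.84


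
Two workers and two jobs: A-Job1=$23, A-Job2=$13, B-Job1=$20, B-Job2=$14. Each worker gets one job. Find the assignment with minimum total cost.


Option 1: A->1 + B->2 = $23 + $14 = $37
Option 2: A->2 + B->1 = $13 + $20 = $33
Min cost = min($37, $33) = $33

$33


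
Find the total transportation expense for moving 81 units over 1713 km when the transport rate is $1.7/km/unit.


TC = dist * cost * units = 1713 * 1.7 * 81 = $235880.10

$235880.10


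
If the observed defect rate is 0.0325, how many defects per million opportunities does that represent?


DPMO = defect_rate * 1000000 = 0.0325 * 1000000

32500


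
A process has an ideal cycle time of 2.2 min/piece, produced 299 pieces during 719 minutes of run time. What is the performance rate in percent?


Formula: Performance = (Ideal CT * Total Count) / Run Time * 100
Ideal output time = 2.2 * 299 = 657.8 min
Performance = 657.8 / 719 * 100 = 91.5%

91.5%


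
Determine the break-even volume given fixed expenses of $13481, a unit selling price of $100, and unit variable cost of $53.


Formula: BEQ = Fixed Costs / (Price - Variable Cost)
Contribution margin = $100 - $53 = $47/unit
BEQ = ceil($13481 / $47/unit) = ceil(286.83) = 287 units

287 units


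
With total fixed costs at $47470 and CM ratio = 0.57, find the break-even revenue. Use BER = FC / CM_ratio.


Formula: BER = Fixed Costs / Contribution Margin Ratio
BER = $47470 / 0.57
BER = $83280.70 (to the nearest cent)

$83280.70


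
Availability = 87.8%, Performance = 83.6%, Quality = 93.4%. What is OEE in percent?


Formula: OEE = Availability * Performance * Quality / 10000
A * P = 87.8% * 83.6% / 100 = 73.4%
OEE = 73.4% * 93.4% / 100 = 68.6%

68.6%


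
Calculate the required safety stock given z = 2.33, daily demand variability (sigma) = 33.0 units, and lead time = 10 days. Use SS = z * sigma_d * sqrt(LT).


Formula: SS = z * sigma_d * sqrt(LT)
sqrt(LT) = sqrt(10) = 3.1623
SS = 2.33 * 33.0 * 3.1623
SS = 243.1 units

243.1 units


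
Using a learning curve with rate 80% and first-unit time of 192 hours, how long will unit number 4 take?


Formula: T_n = T_1 * (learning_rate)^(log2(n)) where learning_rate = rate/100
Doublings = log2(4) = 2
T_n = 192 * 0.8^2
T_n = 192 * 0.64 = 122.9 hours

122.9 hours


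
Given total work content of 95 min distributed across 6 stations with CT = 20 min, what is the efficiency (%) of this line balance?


Formula: Efficiency = Sum of Task Times / (N_stations * CT) * 100
Total station capacity = 6 stations * 20 min = 120 min
Efficiency = 95 / 120 * 100 = 79.2%

79.2%


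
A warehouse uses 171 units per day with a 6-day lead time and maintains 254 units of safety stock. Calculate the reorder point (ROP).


Formula: ROP = (Daily Demand * Lead Time) + Safety Stock
Demand during lead time = 171 * 6 = 1026 units
ROP = 1026 + 254 = 1280 units

1280 units


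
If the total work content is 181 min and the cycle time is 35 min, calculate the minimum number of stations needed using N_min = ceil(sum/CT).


Formula: N_min = ceil(Sum of Task Times / Cycle Time)
N_min = ceil(181 min / 35 min) = ceil(5.1714)
N_min = 6 stations

6


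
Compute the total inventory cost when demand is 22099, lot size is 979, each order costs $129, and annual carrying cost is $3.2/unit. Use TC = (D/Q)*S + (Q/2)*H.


TC = 22099/979 * 129 + 979/2 * 3.2

$4478.32


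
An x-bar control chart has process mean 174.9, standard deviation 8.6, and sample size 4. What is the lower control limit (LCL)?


LCL = 174.9 - 3 * 8.6 / sqrt(4)

162.0


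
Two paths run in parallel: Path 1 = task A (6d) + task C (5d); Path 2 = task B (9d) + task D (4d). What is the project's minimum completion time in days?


Path 1 = 6 + 5 = 11 days
Path 2 = 9 + 4 = 13 days
Duration = max(11, 13) = 13 days

13 days


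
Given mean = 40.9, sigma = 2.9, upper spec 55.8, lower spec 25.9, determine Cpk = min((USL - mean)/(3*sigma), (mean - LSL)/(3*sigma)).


Cpu = (55.8 - 40.9) / (3 * 2.9) = 1.71
Cpl = (40.9 - 25.9) / (3 * 2.9) = 1.72
Cpk = min(1.71, 1.72) = 1.71

1.71


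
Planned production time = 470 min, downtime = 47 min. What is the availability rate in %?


Formula: Availability = (Planned Time - Downtime) / Planned Time * 100
Uptime = 470 - 47 = 423 min
Availability = 423 / 470 * 100 = 90.0%

90.0%


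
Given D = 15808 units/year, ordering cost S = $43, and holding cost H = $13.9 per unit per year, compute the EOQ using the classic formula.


Formula: EOQ = sqrt(2 * D * S / H)
Numerator: 2 * 15808 * 43 = 1359488
2DS/H = 1359488 / 13.9 = 97804.9
EOQ = sqrt(97804.9) = 312.7 units

312.7 units


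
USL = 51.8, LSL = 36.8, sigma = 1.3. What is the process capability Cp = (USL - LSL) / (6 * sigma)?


Cp = (51.8 - 36.8) / (6 * 1.3)

1.92


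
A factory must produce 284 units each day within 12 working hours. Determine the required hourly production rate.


Formula: Production Rate = Daily Demand / Available Hours
Rate = 284 units/day / 12 hours/day
Rate = 23.7 units/hour

23.7 units/hour


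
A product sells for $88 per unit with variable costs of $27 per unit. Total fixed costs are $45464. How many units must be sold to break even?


Formula: BEQ = Fixed Costs / (Price - Variable Cost)
Contribution margin = $88 - $27 = $61/unit
BEQ = ceil($45464 / $61/unit) = ceil(745.31) = 746 units

746 units


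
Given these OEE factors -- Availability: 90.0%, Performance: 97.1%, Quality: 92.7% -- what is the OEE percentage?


Formula: OEE = Availability * Performance * Quality / 10000
A * P = 90.0% * 97.1% / 100 = 87.39%
OEE = 87.39% * 92.7% / 100 = 81.0%

81.0%


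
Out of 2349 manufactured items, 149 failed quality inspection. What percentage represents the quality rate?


Formula: Quality Rate = Good Pieces / Total Pieces * 100
Good pieces = 2349 - 149 = 2200
QR = 2200 / 2349 * 100 = 93.7%

93.7%


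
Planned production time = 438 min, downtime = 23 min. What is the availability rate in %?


Formula: Availability = (Planned Time - Downtime) / Planned Time * 100
Uptime = 438 - 23 = 415 min
Availability = 415 / 438 * 100 = 94.7%

94.7%


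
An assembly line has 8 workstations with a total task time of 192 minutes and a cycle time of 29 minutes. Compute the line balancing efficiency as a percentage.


Formula: Efficiency = Sum of Task Times / (N_stations * CT) * 100
Total station capacity = 8 stations * 29 min = 232 min
Efficiency = 192 / 232 * 100 = 82.8%

82.8%


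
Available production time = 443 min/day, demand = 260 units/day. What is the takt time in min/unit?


Formula: Takt Time = Available Production Time / Customer Demand
Takt = 443 min/day / 260 units/day
Takt = 1.7 min/unit

1.7 min/unit


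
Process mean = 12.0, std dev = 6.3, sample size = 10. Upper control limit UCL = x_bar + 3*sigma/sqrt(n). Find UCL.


UCL = 12.0 + 3 * 6.3 / sqrt(10)

17.98


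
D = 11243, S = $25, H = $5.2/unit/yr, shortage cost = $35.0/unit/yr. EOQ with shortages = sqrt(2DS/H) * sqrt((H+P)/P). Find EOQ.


Formula: EOQ* = sqrt(2DS/H) * sqrt((H+P)/P)
Base EOQ = sqrt(2*11243*25/5.2) = 328.79 units
Correction = sqrt((5.2+35.0)/35.0) = 1.07171
EOQ* = 328.79 * 1.07171 = 352.4 units

352.4 units


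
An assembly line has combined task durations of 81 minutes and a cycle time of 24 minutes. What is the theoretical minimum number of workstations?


Formula: N_min = ceil(Sum of Task Times / Cycle Time)
N_min = ceil(81 min / 24 min) = ceil(3.375)
N_min = 4 stations

4


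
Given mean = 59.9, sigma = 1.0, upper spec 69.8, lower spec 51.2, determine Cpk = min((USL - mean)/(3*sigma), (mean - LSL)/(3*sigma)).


Cpu = (69.8 - 59.9) / (3 * 1.0) = 3.3
Cpl = (59.9 - 51.2) / (3 * 1.0) = 2.9
Cpk = min(3.3, 2.9) = 2.9

2.9


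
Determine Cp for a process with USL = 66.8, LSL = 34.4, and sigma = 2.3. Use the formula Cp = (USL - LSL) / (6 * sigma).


Cp = (66.8 - 34.4) / (6 * 2.3)

2.35


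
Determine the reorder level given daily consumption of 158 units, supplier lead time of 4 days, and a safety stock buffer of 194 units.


Formula: ROP = (Daily Demand * Lead Time) + Safety Stock
Demand during lead time = 158 * 4 = 632 units
ROP = 632 + 194 = 826 units

826 units


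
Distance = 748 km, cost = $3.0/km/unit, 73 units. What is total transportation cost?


TC = dist * cost * units = 748 * 3.0 * 73 = $163812.00

$163812.00


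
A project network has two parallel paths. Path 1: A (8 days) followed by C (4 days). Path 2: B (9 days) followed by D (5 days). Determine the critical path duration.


Path 1 = 8 + 4 = 12 days
Path 2 = 9 + 5 = 14 days
Duration = max(12, 14) = 14 days

14 days


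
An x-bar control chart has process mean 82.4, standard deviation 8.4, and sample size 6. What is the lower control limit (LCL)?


LCL = 82.4 - 3 * 8.4 / sqrt(6)

72.11


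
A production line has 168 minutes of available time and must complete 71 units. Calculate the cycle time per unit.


Formula: CT = Available Time / Number of Units
CT = 168 min / 71 units
CT = 2.37 min/unit

2.37 min/unit


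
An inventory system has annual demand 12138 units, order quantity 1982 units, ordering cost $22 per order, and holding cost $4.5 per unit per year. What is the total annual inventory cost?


TC = 12138/1982 * 22 + 1982/2 * 4.5

$4594.23


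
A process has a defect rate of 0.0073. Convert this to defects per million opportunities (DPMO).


DPMO = defect_rate * 1000000 = 0.0073 * 1000000

7300


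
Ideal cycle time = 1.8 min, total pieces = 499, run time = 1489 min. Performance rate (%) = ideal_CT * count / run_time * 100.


Formula: Performance = (Ideal CT * Total Count) / Run Time * 100
Ideal output time = 1.8 * 499 = 898.2 min
Performance = 898.2 / 1489 * 100 = 60.3%

60.3%


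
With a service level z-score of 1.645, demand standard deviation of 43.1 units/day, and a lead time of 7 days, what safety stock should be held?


Formula: SS = z * sigma_d * sqrt(LT)
sqrt(LT) = sqrt(7) = 2.6458
SS = 1.645 * 43.1 * 2.6458
SS = 187.6 units

187.6 units


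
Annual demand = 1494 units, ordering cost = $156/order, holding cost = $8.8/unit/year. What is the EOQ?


Formula: EOQ = sqrt(2 * D * S / H)
Numerator: 2 * 1494 * 156 = 466128
2DS/H = 466128 / 8.8 = 52969.1
EOQ = sqrt(52969.1) = 230.2 units

230.2 units


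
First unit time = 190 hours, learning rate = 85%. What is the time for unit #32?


Formula: T_n = T_1 * (learning_rate)^(log2(n)) where learning_rate = rate/100
Doublings = log2(32) = 5
T_n = 190 * 0.85^5
T_n = 190 * 0.4437 = 84.3 hours

84.3 hours


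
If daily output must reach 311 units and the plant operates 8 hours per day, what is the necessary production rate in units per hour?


Formula: Production Rate = Daily Demand / Available Hours
Rate = 311 units/day / 8 hours/day
Rate = 38.9 units/hour

38.9 units/hour


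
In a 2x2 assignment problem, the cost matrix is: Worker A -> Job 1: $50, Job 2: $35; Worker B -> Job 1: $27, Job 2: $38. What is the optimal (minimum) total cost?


Option 1: A->1 + B->2 = $50 + $38 = $88
Option 2: A->2 + B->1 = $35 + $27 = $62
Min cost = min($88, $62) = $62

$62


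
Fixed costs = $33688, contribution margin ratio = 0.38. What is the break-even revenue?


Formula: BER = Fixed Costs / Contribution Margin Ratio
BER = $33688 / 0.38
BER = $88652.63 (to the nearest cent)

$88652.63


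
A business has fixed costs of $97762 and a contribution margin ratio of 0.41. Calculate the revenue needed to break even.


Formula: BER = Fixed Costs / Contribution Margin Ratio
BER = $97762 / 0.41
BER = $238443.90 (to the nearest cent)

$238443.90


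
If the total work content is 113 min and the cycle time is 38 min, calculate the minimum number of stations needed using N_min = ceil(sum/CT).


Formula: N_min = ceil(Sum of Task Times / Cycle Time)
N_min = ceil(113 min / 38 min) = ceil(2.9737)
N_min = 3 stations

3


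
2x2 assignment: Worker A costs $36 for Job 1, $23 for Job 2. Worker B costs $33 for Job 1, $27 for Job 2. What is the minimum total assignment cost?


Option 1: A->1 + B->2 = $36 + $27 = $63
Option 2: A->2 + B->1 = $23 + $33 = $56
Min cost = min($63, $56) = $56

$56


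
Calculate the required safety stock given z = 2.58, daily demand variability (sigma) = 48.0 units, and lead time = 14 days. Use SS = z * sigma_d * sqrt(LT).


Formula: SS = z * sigma_d * sqrt(LT)
sqrt(LT) = sqrt(14) = 3.7417
SS = 2.58 * 48.0 * 3.7417
SS = 463.4 units

463.4 units


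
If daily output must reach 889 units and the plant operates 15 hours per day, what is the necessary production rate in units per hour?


Formula: Production Rate = Daily Demand / Available Hours
Rate = 889 units/day / 15 hours/day
Rate = 59.3 units/hour

59.3 units/hour


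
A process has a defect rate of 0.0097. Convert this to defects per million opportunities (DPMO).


DPMO = defect_rate * 1000000 = 0.0097 * 1000000

9700


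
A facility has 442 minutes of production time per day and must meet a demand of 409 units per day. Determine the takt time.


Formula: Takt Time = Available Production Time / Customer Demand
Takt = 442 min/day / 409 units/day
Takt = 1.08 min/unit

1.08 min/unit


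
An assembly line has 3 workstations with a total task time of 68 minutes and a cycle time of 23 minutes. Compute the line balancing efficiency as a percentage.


Formula: Efficiency = Sum of Task Times / (N_stations * CT) * 100
Total station capacity = 3 stations * 23 min = 69 min
Efficiency = 68 / 69 * 100 = 98.6%

98.6%


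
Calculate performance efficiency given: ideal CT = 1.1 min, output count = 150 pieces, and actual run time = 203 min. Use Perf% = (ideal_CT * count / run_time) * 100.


Formula: Performance = (Ideal CT * Total Count) / Run Time * 100
Ideal output time = 1.1 * 150 = 165.0 min
Performance = 165.0 / 203 * 100 = 81.3%

81.3%


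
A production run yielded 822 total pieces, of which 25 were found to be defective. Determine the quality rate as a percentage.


Formula: Quality Rate = Good Pieces / Total Pieces * 100
Good pieces = 822 - 25 = 797
QR = 797 / 822 * 100 = 97.0%

97.0%


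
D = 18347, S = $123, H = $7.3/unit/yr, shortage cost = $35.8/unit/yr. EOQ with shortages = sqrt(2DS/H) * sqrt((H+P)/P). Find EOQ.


Formula: EOQ* = sqrt(2DS/H) * sqrt((H+P)/P)
Base EOQ = sqrt(2*18347*123/7.3) = 786.3 units
Correction = sqrt((7.3+35.8)/35.8) = 1.09723
EOQ* = 786.3 * 1.09723 = 862.8 units

862.8 units


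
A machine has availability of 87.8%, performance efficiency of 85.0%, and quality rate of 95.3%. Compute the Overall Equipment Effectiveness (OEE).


Formula: OEE = Availability * Performance * Quality / 10000
A * P = 87.8% * 85.0% / 100 = 74.63%
OEE = 74.63% * 95.3% / 100 = 71.1%

71.1%


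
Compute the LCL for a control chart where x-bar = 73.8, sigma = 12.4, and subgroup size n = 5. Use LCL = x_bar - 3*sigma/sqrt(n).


LCL = 73.8 - 3 * 12.4 / sqrt(5)

57.16


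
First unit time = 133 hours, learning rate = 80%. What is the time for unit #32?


Formula: T_n = T_1 * (learning_rate)^(log2(n)) where learning_rate = rate/100
Doublings = log2(32) = 5
T_n = 133 * 0.8^5
T_n = 133 * 0.3277 = 43.6 hours

43.6 hours


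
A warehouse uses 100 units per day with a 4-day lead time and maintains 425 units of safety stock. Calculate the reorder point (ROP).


Formula: ROP = (Daily Demand * Lead Time) + Safety Stock
Demand during lead time = 100 * 4 = 400 units
ROP = 400 + 425 = 825 units

825 units


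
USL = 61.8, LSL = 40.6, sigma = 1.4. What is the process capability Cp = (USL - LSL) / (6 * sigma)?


Cp = (61.8 - 40.6) / (6 * 1.4)

2.52


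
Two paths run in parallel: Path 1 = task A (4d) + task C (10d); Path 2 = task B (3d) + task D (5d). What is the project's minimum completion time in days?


Path 1 = 4 + 10 = 14 days
Path 2 = 3 + 5 = 8 days
Duration = max(14, 8) = 14 days

14 days


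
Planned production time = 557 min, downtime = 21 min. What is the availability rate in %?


Formula: Availability = (Planned Time - Downtime) / Planned Time * 100
Uptime = 557 - 21 = 536 min
Availability = 536 / 557 * 100 = 96.2%

96.2%


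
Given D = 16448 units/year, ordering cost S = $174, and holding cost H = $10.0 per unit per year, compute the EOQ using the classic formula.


Formula: EOQ = sqrt(2 * D * S / H)
Numerator: 2 * 16448 * 174 = 5723904
2DS/H = 5723904 / 10.0 = 572390.4
EOQ = sqrt(572390.4) = 756.6 units

756.6 units


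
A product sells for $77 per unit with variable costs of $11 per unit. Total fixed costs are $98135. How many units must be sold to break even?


Formula: BEQ = Fixed Costs / (Price - Variable Cost)
Contribution margin = $77 - $11 = $66/unit
BEQ = ceil($98135 / $66/unit) = ceil(1486.89) = 1487 units

1487 units


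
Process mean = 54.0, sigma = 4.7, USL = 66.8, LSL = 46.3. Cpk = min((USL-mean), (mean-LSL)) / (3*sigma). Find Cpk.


Cpu = (66.8 - 54.0) / (3 * 4.7) = 0.91
Cpl = (54.0 - 46.3) / (3 * 4.7) = 0.55
Cpk = min(0.91, 0.55) = 0.55

0.55


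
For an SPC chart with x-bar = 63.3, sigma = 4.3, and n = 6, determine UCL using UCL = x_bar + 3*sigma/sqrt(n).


UCL = 63.3 + 3 * 4.3 / sqrt(6)

68.57


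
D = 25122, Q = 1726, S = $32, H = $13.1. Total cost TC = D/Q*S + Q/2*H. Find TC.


TC = 25122/1726 * 32 + 1726/2 * 13.1

$11771.06


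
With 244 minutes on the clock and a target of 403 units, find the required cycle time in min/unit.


Formula: CT = Available Time / Number of Units
CT = 244 min / 403 units
CT = 0.61 min/unit

0.61 min/unit


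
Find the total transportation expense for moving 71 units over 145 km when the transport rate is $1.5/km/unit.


TC = dist * cost * units = 145 * 1.5 * 71 = $15442.50

$15442.50


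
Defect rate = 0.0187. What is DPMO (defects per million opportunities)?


DPMO = defect_rate * 1000000 = 0.0187 * 1000000

18700


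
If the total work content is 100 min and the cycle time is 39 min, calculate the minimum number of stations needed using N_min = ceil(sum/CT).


Formula: N_min = ceil(Sum of Task Times / Cycle Time)
N_min = ceil(100 min / 39 min) = ceil(2.5641)
N_min = 3 stations

3


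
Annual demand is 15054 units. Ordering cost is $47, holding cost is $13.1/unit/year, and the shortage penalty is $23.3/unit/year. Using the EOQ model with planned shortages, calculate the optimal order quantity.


Formula: EOQ* = sqrt(2DS/H) * sqrt((H+P)/P)
Base EOQ = sqrt(2*15054*47/13.1) = 328.67 units
Correction = sqrt((13.1+23.3)/23.3) = 1.24989
EOQ* = 328.67 * 1.24989 = 410.8 units

410.8 units


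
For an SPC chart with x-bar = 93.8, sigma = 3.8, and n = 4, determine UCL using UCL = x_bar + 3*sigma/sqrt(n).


UCL = 93.8 + 3 * 3.8 / sqrt(4)

99.5


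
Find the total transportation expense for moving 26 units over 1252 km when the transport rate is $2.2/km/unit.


TC = dist * cost * units = 1252 * 2.2 * 26 = $71614.40

$71614.40


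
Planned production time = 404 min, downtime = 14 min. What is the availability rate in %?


Formula: Availability = (Planned Time - Downtime) / Planned Time * 100
Uptime = 404 - 14 = 390 min
Availability = 390 / 404 * 100 = 96.5%

96.5%


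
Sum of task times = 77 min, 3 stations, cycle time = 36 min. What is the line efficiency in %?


Formula: Efficiency = Sum of Task Times / (N_stations * CT) * 100
Total station capacity = 3 stations * 36 min = 108 min
Efficiency = 77 / 108 * 100 = 71.3%

71.3%


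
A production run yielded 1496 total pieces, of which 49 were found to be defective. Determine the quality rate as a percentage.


Formula: Quality Rate = Good Pieces / Total Pieces * 100
Good pieces = 1496 - 49 = 1447
QR = 1447 / 1496 * 100 = 96.7%

96.7%


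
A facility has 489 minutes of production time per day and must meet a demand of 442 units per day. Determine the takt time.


Formula: Takt Time = Available Production Time / Customer Demand
Takt = 489 min/day / 442 units/day
Takt = 1.11 min/unit

1.11 min/unit


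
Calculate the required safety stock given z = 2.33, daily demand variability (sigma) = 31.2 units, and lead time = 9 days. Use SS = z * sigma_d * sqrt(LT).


Formula: SS = z * sigma_d * sqrt(LT)
sqrt(LT) = sqrt(9) = 3.0
SS = 2.33 * 31.2 * 3.0
SS = 218.1 units

218.1 units


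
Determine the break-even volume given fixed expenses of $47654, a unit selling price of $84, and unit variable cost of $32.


Formula: BEQ = Fixed Costs / (Price - Variable Cost)
Contribution margin = $84 - $32 = $52/unit
BEQ = ceil($47654 / $52/unit) = ceil(916.42) = 917 units

917 units


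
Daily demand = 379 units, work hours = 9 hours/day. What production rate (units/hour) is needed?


Formula: Production Rate = Daily Demand / Available Hours
Rate = 379 units/day / 9 hours/day
Rate = 42.1 units/hour

42.1 units/hour


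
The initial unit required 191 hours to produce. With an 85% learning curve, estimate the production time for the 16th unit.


Formula: T_n = T_1 * (learning_rate)^(log2(n)) where learning_rate = rate/100
Doublings = log2(16) = 4
T_n = 191 * 0.85^4
T_n = 191 * 0.522 = 99.7 hours

99.7 hours


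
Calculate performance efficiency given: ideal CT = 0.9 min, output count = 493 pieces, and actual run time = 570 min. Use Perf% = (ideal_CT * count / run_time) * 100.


Formula: Performance = (Ideal CT * Total Count) / Run Time * 100
Ideal output time = 0.9 * 493 = 443.7 min
Performance = 443.7 / 570 * 100 = 77.8%

77.8%


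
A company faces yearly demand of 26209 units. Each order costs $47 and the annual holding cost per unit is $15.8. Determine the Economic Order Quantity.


Formula: EOQ = sqrt(2 * D * S / H)
Numerator: 2 * 26209 * 47 = 2463646
2DS/H = 2463646 / 15.8 = 155927.0
EOQ = sqrt(155927.0) = 394.9 units

394.9 units


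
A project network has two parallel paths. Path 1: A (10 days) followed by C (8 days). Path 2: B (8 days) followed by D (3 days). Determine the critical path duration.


Path 1 = 10 + 8 = 18 days
Path 2 = 8 + 3 = 11 days
Duration = max(18, 11) = 18 days

18 days


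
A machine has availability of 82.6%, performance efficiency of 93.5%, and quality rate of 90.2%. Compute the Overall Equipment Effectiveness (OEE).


Formula: OEE = Availability * Performance * Quality / 10000
A * P = 82.6% * 93.5% / 100 = 77.23%
OEE = 77.23% * 90.2% / 100 = 69.7%

69.7%


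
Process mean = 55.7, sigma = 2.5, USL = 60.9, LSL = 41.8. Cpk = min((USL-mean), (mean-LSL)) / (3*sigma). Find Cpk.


Cpu = (60.9 - 55.7) / (3 * 2.5) = 0.69
Cpl = (55.7 - 41.8) / (3 * 2.5) = 1.85
Cpk = min(0.69, 1.85) = 0.69

0.69


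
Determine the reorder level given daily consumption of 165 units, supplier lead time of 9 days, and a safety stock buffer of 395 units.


Formula: ROP = (Daily Demand * Lead Time) + Safety Stock
Demand during lead time = 165 * 9 = 1485 units
ROP = 1485 + 395 = 1880 units

1880 units


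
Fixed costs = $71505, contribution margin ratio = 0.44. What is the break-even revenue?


Formula: BER = Fixed Costs / Contribution Margin Ratio
BER = $71505 / 0.44
BER = $162511.36 (to the nearest cent)

$162511.36


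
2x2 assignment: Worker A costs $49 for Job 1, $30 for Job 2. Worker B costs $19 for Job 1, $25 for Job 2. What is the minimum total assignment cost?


Option 1: A->1 + B->2 = $49 + $25 = $74
Option 2: A->2 + B->1 = $30 + $19 = $49
Min cost = min($74, $49) = $49

$49
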